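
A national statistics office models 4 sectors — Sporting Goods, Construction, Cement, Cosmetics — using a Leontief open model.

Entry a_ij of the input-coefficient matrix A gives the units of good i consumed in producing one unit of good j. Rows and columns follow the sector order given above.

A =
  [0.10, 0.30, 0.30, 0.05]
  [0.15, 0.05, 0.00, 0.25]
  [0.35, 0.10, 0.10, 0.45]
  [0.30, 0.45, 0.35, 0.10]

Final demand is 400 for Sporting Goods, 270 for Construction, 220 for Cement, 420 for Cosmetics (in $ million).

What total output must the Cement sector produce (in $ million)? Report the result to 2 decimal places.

x_3 = 2416.58

I − A =
  [   0.90    -0.30    -0.30    -0.05]
  [  -0.15     0.95     0.00    -0.25]
  [  -0.35    -0.10     0.90    -0.45]
  [  -0.30    -0.45    -0.35     0.90]
Compute the cofactors C_ij = (−1)^(i+j)·(3×3 minor ij) of I−A; the adjugate is their transpose:
adj(I−A) = Cᵀ =
  [ 0.509875   0.305500   0.265625   0.246000]
  [ 0.196000   0.432625   0.144375   0.203250]
  [ 0.439500   0.404625   0.587625   0.430625]
  [ 0.438875   0.475500   0.389250   0.624750]
det(I−A) = Σ_j (I−A)_1j·C_1j = (0.90)(0.509875) + (-0.30)(0.196000) + (-0.30)(0.439500) + (-0.05)(0.438875) = 0.24629375
(I − A)⁻¹ = adj(I−A) / det(I−A) ≈
  [   2.0702     1.2404     1.0785     0.9988]
  [   0.7958     1.7565     0.5862     0.8252]
  [   1.7845     1.6429     2.3859     1.7484]
  [   1.7819     1.9306     1.5804     2.5366]
x = (I − A)⁻¹ d = adj(I−A)·d / det(I−A), with det(I−A) = 0.24629375:
  x_1 = (0.509875·400 + 0.305500·270 + 0.265625·220 + 0.246000·420) / 0.24629375 = 448.1925 / 0.24629375 ≈ 1819.75
  x_2 = (0.196000·400 + 0.432625·270 + 0.144375·220 + 0.203250·420) / 0.24629375 = 312.33625 / 0.24629375 ≈ 1268.15
  x_3 = (0.439500·400 + 0.404625·270 + 0.587625·220 + 0.430625·420) / 0.24629375 = 595.18875 / 0.24629375 ≈ 2416.58
  x_4 = (0.438875·400 + 0.475500·270 + 0.389250·220 + 0.624750·420) / 0.24629375 = 651.965 / 0.24629375 ≈ 2647.10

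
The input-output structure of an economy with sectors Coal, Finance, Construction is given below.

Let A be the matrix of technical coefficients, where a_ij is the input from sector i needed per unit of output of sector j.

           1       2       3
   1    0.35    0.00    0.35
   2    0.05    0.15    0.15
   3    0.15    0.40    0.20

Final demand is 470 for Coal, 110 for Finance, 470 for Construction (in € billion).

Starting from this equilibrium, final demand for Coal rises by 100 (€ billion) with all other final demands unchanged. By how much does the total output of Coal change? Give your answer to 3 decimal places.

Δx_1 = 176.450

I − A =
  [   0.65     0.00    -0.35]
  [  -0.05     0.85    -0.15]
  [  -0.15    -0.40     0.80]
Cofactors of I−A, C_ij = (−1)^(i+j)·(minor ij) (rows/columns in the sector order above):
  C_11 = (0.85)(0.80) − (-0.15)(-0.40) = 0.6200
  C_12 = −[(-0.05)(0.80) − (-0.15)(-0.15)] = 0.0625
  C_13 = (-0.05)(-0.40) − (0.85)(-0.15) = 0.1475
  C_21 = −[(0.00)(0.80) − (-0.35)(-0.40)] = 0.1400
  C_22 = (0.65)(0.80) − (-0.35)(-0.15) = 0.4675
  C_23 = −[(0.65)(-0.40) − (0.00)(-0.15)] = 0.2600
  C_31 = (0.00)(-0.15) − (-0.35)(0.85) = 0.2975
  C_32 = −[(0.65)(-0.15) − (-0.35)(-0.05)] = 0.1150
  C_33 = (0.65)(0.85) − (0.00)(-0.05) = 0.5525
det(I−A) = Σ_j (I−A)_1j·C_1j = (0.65)(0.6200) + (0.00)(0.0625) + (-0.35)(0.1475) = 0.351375
adj(I−A) = Cᵀ =
  [ 0.6200   0.1400   0.2975]
  [ 0.0625   0.4675   0.1150]
  [ 0.1475   0.2600   0.5525]
(I − A)⁻¹ = adj(I−A) / det(I−A) ≈
  [   1.7645     0.3984     0.8467]
  [   0.1779     1.3305     0.3273]
  [   0.4198     0.7400     1.5724]
Δx = (I − A)⁻¹ Δd with Δd having +100 in the Coal component and 0 elsewhere.
So Δx_1 = L_11 · (+100), where L_11 = adj(I−A)_11 / det(I−A) = 0.6200 / 0.351375.
Δx_1 = 0.6200 × (+100) / 0.351375 = 62.00 / 0.351375 ≈ 176.450.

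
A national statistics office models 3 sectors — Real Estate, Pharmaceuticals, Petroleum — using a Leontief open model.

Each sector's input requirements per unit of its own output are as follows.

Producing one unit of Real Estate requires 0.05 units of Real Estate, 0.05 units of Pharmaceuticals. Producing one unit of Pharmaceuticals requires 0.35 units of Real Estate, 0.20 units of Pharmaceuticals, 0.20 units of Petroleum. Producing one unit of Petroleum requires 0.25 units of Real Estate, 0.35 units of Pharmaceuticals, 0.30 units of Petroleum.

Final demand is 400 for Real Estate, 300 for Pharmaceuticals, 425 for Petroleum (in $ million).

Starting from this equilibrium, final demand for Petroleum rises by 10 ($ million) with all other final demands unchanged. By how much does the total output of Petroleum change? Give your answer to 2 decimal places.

I − A =
  [   0.95    -0.35    -0.25]
  [  -0.05     0.80    -0.35]
  [   0.00    -0.20     0.70]
Cofactors of I−A, C_ij = (−1)^(i+j)·(minor ij) (rows/columns in the sector order above):
  C_11 = (0.80)(0.70) − (-0.35)(-0.20) = 0.4900
  C_12 = −[(-0.05)(0.70) − (-0.35)(0.00)] = 0.0350
  C_13 = (-0.05)(-0.20) − (0.80)(0.00) = 0.0100
  C_21 = −[(-0.35)(0.70) − (-0.25)(-0.20)] = 0.2950
  C_22 = (0.95)(0.70) − (-0.25)(0.00) = 0.6650
  C_23 = −[(0.95)(-0.20) − (-0.35)(0.00)] = 0.1900
  C_31 = (-0.35)(-0.35) − (-0.25)(0.80) = 0.3225
  C_32 = −[(0.95)(-0.35) − (-0.25)(-0.05)] = 0.3450
  C_33 = (0.95)(0.80) − (-0.35)(-0.05) = 0.7425
det(I−A) = Σ_j (I−A)_1j·C_1j = (0.95)(0.4900) + (-0.35)(0.0350) + (-0.25)(0.0100) = 0.45075
adj(I−A) = Cᵀ =
  [ 0.4900   0.2950   0.3225]
  [ 0.0350   0.6650   0.3450]
  [ 0.0100   0.1900   0.7425]
(I − A)⁻¹ = adj(I−A) / det(I−A) ≈
  [   1.0871     0.6545     0.7155]
  [   0.0776     1.4753     0.7654]
  [   0.0222     0.4215     1.6473]
Δx = (I − A)⁻¹ Δd with Δd having +10 in the Petroleum component and 0 elsewhere.
So Δx_3 = L_33 · (+10), where L_33 = adj(I−A)_33 / det(I−A) = 0.7425 / 0.45075.
Δx_3 = 0.7425 × (+10) / 0.45075 = 7.425 / 0.45075 ≈ 16.47.

Δx_3 = 16.47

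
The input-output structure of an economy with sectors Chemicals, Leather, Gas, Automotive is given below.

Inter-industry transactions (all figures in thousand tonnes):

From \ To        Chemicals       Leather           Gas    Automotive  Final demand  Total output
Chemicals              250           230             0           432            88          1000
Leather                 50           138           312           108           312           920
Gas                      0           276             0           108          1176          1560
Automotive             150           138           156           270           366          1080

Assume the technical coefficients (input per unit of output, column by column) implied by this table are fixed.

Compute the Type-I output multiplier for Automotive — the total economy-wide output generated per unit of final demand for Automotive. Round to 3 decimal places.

m_A = 3.152

Technical coefficients a_ij = z_ij / X_j:
  a_CC = 250/1000 = 0.25, a_LC = 50/1000 = 0.05, a_GC = 0/1000 = 0.00, a_AC = 150/1000 = 0.15
  a_CL = 230/920 = 0.25, a_LL = 138/920 = 0.15, a_GL = 276/920 = 0.30, a_AL = 138/920 = 0.15
  a_CG = 0/1560 = 0.00, a_LG = 312/1560 = 0.20, a_GG = 0/1560 = 0.00, a_AG = 156/1560 = 0.10
  a_CA = 432/1080 = 0.40, a_LA = 108/1080 = 0.10, a_GA = 108/1080 = 0.10, a_AA = 270/1080 = 0.25
I − A =
  [   0.75    -0.25     0.00    -0.40]
  [  -0.05     0.85    -0.20    -0.10]
  [   0.00    -0.30     1.00    -0.10]
  [  -0.15    -0.15    -0.10     0.75]
Compute the cofactors C_ij = (−1)^(i+j)·(3×3 minor ij) of I−A; the adjugate is their transpose:
adj(I−A) = Cᵀ =
  [ 0.56300   0.25700   0.08600   0.34600]
  [ 0.05500   0.49500   0.11000   0.11000]
  [ 0.02925   0.16575   0.39975   0.09100]
  [ 0.12750   0.17250   0.09250   0.58000]
det(I−A) = Σ_j (I−A)_1j·C_1j = (0.75)(0.56300) + (-0.25)(0.05500) + (0.00)(0.02925) + (-0.40)(0.12750) = 0.3575
(I − A)⁻¹ = adj(I−A) / det(I−A) ≈
  [   1.5748     0.7189     0.2406     0.9678]
  [   0.1538     1.3846     0.3077     0.3077]
  [   0.0818     0.4636     1.1182     0.2545]
  [   0.3566     0.4825     0.2587     1.6224]
The output multiplier for sector j is the column-j sum of the Leontief inverse (I − A)⁻¹ = adj(I−A) / det(I−A).
Column A of adj(I−A): (0.34600, 0.11000, 0.09100, 0.58000); det(I−A) = 0.3575.
m_A = (0.34600 + 0.11000 + 0.09100 + 0.58000) / 0.3575 = 1.127 / 0.3575 ≈ 3.152.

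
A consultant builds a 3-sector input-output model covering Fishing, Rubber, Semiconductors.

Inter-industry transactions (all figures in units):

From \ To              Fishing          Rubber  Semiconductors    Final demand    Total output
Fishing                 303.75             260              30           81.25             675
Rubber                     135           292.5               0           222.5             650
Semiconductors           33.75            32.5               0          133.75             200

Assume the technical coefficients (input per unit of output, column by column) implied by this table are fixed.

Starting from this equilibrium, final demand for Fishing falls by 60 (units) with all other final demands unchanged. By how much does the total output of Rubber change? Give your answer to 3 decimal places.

Technical coefficients a_ij = z_ij / X_j:
  a_11 = 303.75/675 = 0.45, a_21 = 135/675 = 0.20, a_31 = 33.75/675 = 0.05
  a_12 = 260/650 = 0.40, a_22 = 292.5/650 = 0.45, a_32 = 32.5/650 = 0.05
  a_13 = 30/200 = 0.15, a_23 = 0/200 = 0.00, a_33 = 0/200 = 0.00
I − A =
  [   0.55    -0.40    -0.15]
  [  -0.20     0.55     0.00]
  [  -0.05    -0.05     1.00]
Cofactors of I−A, C_ij = (−1)^(i+j)·(minor ij) (rows/columns in the sector order above):
  C_11 = (0.55)(1.00) − (0.00)(-0.05) = 0.5500
  C_12 = −[(-0.20)(1.00) − (0.00)(-0.05)] = 0.2000
  C_13 = (-0.20)(-0.05) − (0.55)(-0.05) = 0.0375
  C_21 = −[(-0.40)(1.00) − (-0.15)(-0.05)] = 0.4075
  C_22 = (0.55)(1.00) − (-0.15)(-0.05) = 0.5425
  C_23 = −[(0.55)(-0.05) − (-0.40)(-0.05)] = 0.0475
  C_31 = (-0.40)(0.00) − (-0.15)(0.55) = 0.0825
  C_32 = −[(0.55)(0.00) − (-0.15)(-0.20)] = 0.0300
  C_33 = (0.55)(0.55) − (-0.40)(-0.20) = 0.2225
det(I−A) = Σ_j (I−A)_1j·C_1j = (0.55)(0.5500) + (-0.40)(0.2000) + (-0.15)(0.0375) = 0.216875
adj(I−A) = Cᵀ =
  [ 0.5500   0.4075   0.0825]
  [ 0.2000   0.5425   0.0300]
  [ 0.0375   0.0475   0.2225]
(I − A)⁻¹ = adj(I−A) / det(I−A) ≈
  [   2.5360     1.8790     0.3804]
  [   0.9222     2.5014     0.1383]
  [   0.1729     0.2190     1.0259]
Δx = (I − A)⁻¹ Δd with Δd having -60 in the Fishing component and 0 elsewhere.
So Δx_2 = L_21 · (-60), where L_21 = adj(I−A)_21 / det(I−A) = 0.2000 / 0.216875.
Δx_2 = 0.2000 × (-60) / 0.216875 = -12.00 / 0.216875 ≈ -55.331.

Δx_2 = -55.331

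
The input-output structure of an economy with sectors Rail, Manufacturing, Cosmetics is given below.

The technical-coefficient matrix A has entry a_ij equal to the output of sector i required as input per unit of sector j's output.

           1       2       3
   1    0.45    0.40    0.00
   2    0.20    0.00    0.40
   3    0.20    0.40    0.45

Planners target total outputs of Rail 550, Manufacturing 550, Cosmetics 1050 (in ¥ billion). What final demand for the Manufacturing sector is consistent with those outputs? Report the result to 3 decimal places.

I − A =
  [   0.55    -0.40     0.00]
  [  -0.20     1.00    -0.40]
  [  -0.20    -0.40     0.55]
d = (I − A) x:
  d_1 = (+0.55)·550 + (-0.40)·550 + (+0.00)·1050 = 82.500
  d_2 = (-0.20)·550 + (+1.00)·550 + (-0.40)·1050 = 20.000
  d_3 = (-0.20)·550 + (-0.40)·550 + (+0.55)·1050 = 247.500

d_2 = 20.000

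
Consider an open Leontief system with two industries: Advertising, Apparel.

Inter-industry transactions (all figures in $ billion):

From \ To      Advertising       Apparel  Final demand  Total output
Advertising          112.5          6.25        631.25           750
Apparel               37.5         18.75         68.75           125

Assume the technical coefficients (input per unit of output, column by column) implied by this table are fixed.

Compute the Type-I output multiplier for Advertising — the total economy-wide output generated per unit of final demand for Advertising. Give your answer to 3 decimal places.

Technical coefficients a_ij = z_ij / X_j:
  a_11 = 112.5/750 = 0.15, a_21 = 37.5/750 = 0.05
  a_12 = 6.25/125 = 0.05, a_22 = 18.75/125 = 0.15
I − A =
  [   0.85    -0.05]
  [  -0.05     0.85]
det(I−A) = (0.85)(0.85) − (-0.05)(-0.05) = 0.7200
adj(I−A) = [[0.85, 0.05], [0.05, 0.85]]
(I − A)⁻¹ = adj(I−A) / det(I−A) ≈
  [   1.1806     0.0694]
  [   0.0694     1.1806]
The output multiplier for sector j is the column-j sum of the Leontief inverse (I − A)⁻¹ = adj(I−A) / det(I−A).
Column 1 of adj(I−A): (0.85, 0.05); det(I−A) = 0.7200.
m_1 = (0.85 + 0.05) / 0.7200 = 0.90 / 0.7200 = 1.250.

m_1 = 1.250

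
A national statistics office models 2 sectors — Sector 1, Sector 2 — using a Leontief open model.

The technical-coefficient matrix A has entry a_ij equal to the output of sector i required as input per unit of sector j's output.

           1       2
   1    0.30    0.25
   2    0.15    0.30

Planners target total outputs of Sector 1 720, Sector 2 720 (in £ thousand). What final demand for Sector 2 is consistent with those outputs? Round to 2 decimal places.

I − A =
  [   0.70    -0.25]
  [  -0.15     0.70]
d = (I − A) x:
  d_1 = (+0.70)·720 + (-0.25)·720 = 324.00
  d_2 = (-0.15)·720 + (+0.70)·720 = 396.00

d_2 = 396.00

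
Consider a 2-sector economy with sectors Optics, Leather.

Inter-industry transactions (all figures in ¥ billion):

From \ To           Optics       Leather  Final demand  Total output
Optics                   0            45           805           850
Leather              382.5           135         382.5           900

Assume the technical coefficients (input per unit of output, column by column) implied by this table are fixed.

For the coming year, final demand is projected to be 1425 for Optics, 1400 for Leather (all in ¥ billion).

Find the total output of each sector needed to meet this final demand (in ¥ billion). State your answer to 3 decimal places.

Technical coefficients a_ij = z_ij / X_j:
  a_11 = 0/850 = 0.00, a_21 = 382.5/850 = 0.45
  a_12 = 45/900 = 0.05, a_22 = 135/900 = 0.15
I − A =
  [   1.00    -0.05]
  [  -0.45     0.85]
det(I−A) = (1.00)(0.85) − (-0.05)(-0.45) = 0.8275
adj(I−A) = [[0.85, 0.05], [0.45, 1.00]]
(I − A)⁻¹ = adj(I−A) / det(I−A) ≈
  [   1.0272     0.0604]
  [   0.5438     1.2085]
x = (I − A)⁻¹ d = adj(I−A)·d / det(I−A), with det(I−A) = 0.8275:
  x_1 = (0.85·1425 + 0.05·1400) / 0.8275 = 1281.25 / 0.8275 ≈ 1548.338
  x_2 = (0.45·1425 + 1.00·1400) / 0.8275 = 2041.25 / 0.8275 ≈ 2466.767

x_1 = 1548.338, x_2 = 2466.767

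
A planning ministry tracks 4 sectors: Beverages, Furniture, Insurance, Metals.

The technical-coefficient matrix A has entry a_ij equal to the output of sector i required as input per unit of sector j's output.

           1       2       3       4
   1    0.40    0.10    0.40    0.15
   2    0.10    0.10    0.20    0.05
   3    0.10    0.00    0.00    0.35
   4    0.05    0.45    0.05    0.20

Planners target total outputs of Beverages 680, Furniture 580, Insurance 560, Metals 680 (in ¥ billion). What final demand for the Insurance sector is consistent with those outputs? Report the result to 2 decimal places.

d_3 = 254.00

I − A =
  [   0.60    -0.10    -0.40    -0.15]
  [  -0.10     0.90    -0.20    -0.05]
  [  -0.10     0.00     1.00    -0.35]
  [  -0.05    -0.45    -0.05     0.80]
d = (I − A) x:
  d_1 = (+0.60)·680 + (-0.10)·580 + (-0.40)·560 + (-0.15)·680 = 24.00
  d_2 = (-0.10)·680 + (+0.90)·580 + (-0.20)·560 + (-0.05)·680 = 308.00
  d_3 = (-0.10)·680 + (+0.00)·580 + (+1.00)·560 + (-0.35)·680 = 254.00
  d_4 = (-0.05)·680 + (-0.45)·580 + (-0.05)·560 + (+0.80)·680 = 221.00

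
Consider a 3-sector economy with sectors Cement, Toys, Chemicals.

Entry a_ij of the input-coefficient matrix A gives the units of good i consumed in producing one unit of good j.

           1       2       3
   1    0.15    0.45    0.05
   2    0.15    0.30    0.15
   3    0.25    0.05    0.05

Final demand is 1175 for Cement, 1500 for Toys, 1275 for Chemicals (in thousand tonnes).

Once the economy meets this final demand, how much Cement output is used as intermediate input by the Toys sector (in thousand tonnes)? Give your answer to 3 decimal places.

z_12 = 1513.080

I − A =
  [   0.85    -0.45    -0.05]
  [  -0.15     0.70    -0.15]
  [  -0.25    -0.05     0.95]
Cofactors of I−A, C_ij = (−1)^(i+j)·(minor ij) (rows/columns in the sector order above):
  C_11 = (0.70)(0.95) − (-0.15)(-0.05) = 0.6575
  C_12 = −[(-0.15)(0.95) − (-0.15)(-0.25)] = 0.1800
  C_13 = (-0.15)(-0.05) − (0.70)(-0.25) = 0.1825
  C_21 = −[(-0.45)(0.95) − (-0.05)(-0.05)] = 0.4300
  C_22 = (0.85)(0.95) − (-0.05)(-0.25) = 0.7950
  C_23 = −[(0.85)(-0.05) − (-0.45)(-0.25)] = 0.1550
  C_31 = (-0.45)(-0.15) − (-0.05)(0.70) = 0.1025
  C_32 = −[(0.85)(-0.15) − (-0.05)(-0.15)] = 0.1350
  C_33 = (0.85)(0.70) − (-0.45)(-0.15) = 0.5275
det(I−A) = Σ_j (I−A)_1j·C_1j = (0.85)(0.6575) + (-0.45)(0.1800) + (-0.05)(0.1825) = 0.46875
adj(I−A) = Cᵀ =
  [ 0.6575   0.4300   0.1025]
  [ 0.1800   0.7950   0.1350]
  [ 0.1825   0.1550   0.5275]
(I − A)⁻¹ = adj(I−A) / det(I−A) ≈
  [   1.4027     0.9173     0.2187]
  [   0.3840     1.6960     0.2880]
  [   0.3893     0.3307     1.1253]
First solve x = (I − A)⁻¹ d = adj(I−A)·d / det(I−A); in particular x_2 = (0.1800·1175 + 0.7950·1500 + 0.1350·1275) / 0.46875 = 1576.125 / 0.46875 = 3362.40000.
Intermediate flow from 1 to 2: z_12 = a_12 · x_2 = 0.45 × 1576.125 / 0.46875 = 709.25625 / 0.46875 = 1513.080.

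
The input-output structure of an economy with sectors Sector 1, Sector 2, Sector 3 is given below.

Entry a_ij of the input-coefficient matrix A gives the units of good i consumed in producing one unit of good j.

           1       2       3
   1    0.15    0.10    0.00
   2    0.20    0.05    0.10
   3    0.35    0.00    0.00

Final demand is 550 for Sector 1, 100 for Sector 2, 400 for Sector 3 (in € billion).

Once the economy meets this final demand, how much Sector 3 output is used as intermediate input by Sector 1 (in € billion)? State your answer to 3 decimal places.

I − A =
  [   0.85    -0.10     0.00]
  [  -0.20     0.95    -0.10]
  [  -0.35     0.00     1.00]
Cofactors of I−A, C_ij = (−1)^(i+j)·(minor ij) (rows/columns in the sector order above):
  C_11 = (0.95)(1.00) − (-0.10)(0.00) = 0.9500
  C_12 = −[(-0.20)(1.00) − (-0.10)(-0.35)] = 0.2350
  C_13 = (-0.20)(0.00) − (0.95)(-0.35) = 0.3325
  C_21 = −[(-0.10)(1.00) − (0.00)(0.00)] = 0.1000
  C_22 = (0.85)(1.00) − (0.00)(-0.35) = 0.8500
  C_23 = −[(0.85)(0.00) − (-0.10)(-0.35)] = 0.0350
  C_31 = (-0.10)(-0.10) − (0.00)(0.95) = 0.0100
  C_32 = −[(0.85)(-0.10) − (0.00)(-0.20)] = 0.0850
  C_33 = (0.85)(0.95) − (-0.10)(-0.20) = 0.7875
det(I−A) = Σ_j (I−A)_1j·C_1j = (0.85)(0.9500) + (-0.10)(0.2350) + (0.00)(0.3325) = 0.7840
adj(I−A) = Cᵀ =
  [ 0.9500   0.1000   0.0100]
  [ 0.2350   0.8500   0.0850]
  [ 0.3325   0.0350   0.7875]
(I − A)⁻¹ = adj(I−A) / det(I−A) ≈
  [   1.2117     0.1276     0.0128]
  [   0.2997     1.0842     0.1084]
  [   0.4241     0.0446     1.0045]
First solve x = (I − A)⁻¹ d = adj(I−A)·d / det(I−A); in particular x_1 = (0.9500·550 + 0.1000·100 + 0.0100·400) / 0.7840 = 536.50 / 0.7840 ≈ 684.31122.
Intermediate flow from 3 to 1: z_31 = a_31 · x_1 = 0.35 × 536.50 / 0.7840 = 187.775 / 0.7840 ≈ 239.509.

z_31 = 239.509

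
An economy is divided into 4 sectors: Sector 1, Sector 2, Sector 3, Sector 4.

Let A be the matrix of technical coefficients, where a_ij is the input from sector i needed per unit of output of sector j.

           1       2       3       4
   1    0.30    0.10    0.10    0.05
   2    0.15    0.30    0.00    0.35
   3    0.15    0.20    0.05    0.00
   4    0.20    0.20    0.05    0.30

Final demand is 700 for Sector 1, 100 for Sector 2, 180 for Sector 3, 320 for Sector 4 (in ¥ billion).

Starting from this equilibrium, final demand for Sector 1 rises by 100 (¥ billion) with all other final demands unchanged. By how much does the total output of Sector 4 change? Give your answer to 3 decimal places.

I − A =
  [   0.70    -0.10    -0.10    -0.05]
  [  -0.15     0.70     0.00    -0.35]
  [  -0.15    -0.20     0.95     0.00]
  [  -0.20    -0.20    -0.05     0.70]
Compute the cofactors C_ij = (−1)^(i+j)·(3×3 minor ij) of I−A; the adjugate is their transpose:
adj(I−A) = Cᵀ =
  [ 0.395500   0.090500   0.045500   0.073500]
  [ 0.168875   0.445125   0.030125   0.234625]
  [ 0.098000   0.108000   0.268000   0.061000]
  [ 0.168250   0.160750   0.040750   0.437750]
det(I−A) = Σ_j (I−A)_1j·C_1j = (0.70)(0.395500) + (-0.10)(0.168875) + (-0.10)(0.098000) + (-0.05)(0.168250) = 0.24175
(I − A)⁻¹ = adj(I−A) / det(I−A) ≈
  [   1.6360     0.3744     0.1882     0.3040]
  [   0.6986     1.8413     0.1246     0.9705]
  [   0.4054     0.4467     1.1086     0.2523]
  [   0.6960     0.6649     0.1686     1.8108]
Δx = (I − A)⁻¹ Δd with Δd having +100 in the Sector 1 component and 0 elsewhere.
So Δx_4 = L_41 · (+100), where L_41 = adj(I−A)_41 / det(I−A) = 0.168250 / 0.24175.
Δx_4 = 0.168250 × (+100) / 0.24175 = 16.825 / 0.24175 ≈ 69.597.

Δx_4 = 69.597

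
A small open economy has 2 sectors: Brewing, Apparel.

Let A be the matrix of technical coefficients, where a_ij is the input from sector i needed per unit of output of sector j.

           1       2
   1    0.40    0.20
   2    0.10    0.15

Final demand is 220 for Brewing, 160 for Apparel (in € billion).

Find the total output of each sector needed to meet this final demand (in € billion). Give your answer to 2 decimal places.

I − A =
  [   0.60    -0.20]
  [  -0.10     0.85]
det(I−A) = (0.60)(0.85) − (-0.20)(-0.10) = 0.4900
adj(I−A) = [[0.85, 0.20], [0.10, 0.60]]
(I − A)⁻¹ = adj(I−A) / det(I−A) ≈
  [   1.7347     0.4082]
  [   0.2041     1.2245]
x = (I − A)⁻¹ d = adj(I−A)·d / det(I−A), with det(I−A) = 0.4900:
  x_1 = (0.85·220 + 0.20·160) / 0.4900 = 219.00 / 0.4900 ≈ 446.94
  x_2 = (0.10·220 + 0.60·160) / 0.4900 = 118.00 / 0.4900 ≈ 240.82

x_1 = 446.94, x_2 = 240.82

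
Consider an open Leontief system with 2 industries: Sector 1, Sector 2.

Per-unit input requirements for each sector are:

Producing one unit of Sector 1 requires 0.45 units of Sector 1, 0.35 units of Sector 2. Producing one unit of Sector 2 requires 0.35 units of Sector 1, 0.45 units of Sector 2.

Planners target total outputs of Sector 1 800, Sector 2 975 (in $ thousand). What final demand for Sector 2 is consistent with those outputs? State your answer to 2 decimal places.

d_2 = 256.25

I − A =
  [   0.55    -0.35]
  [  -0.35     0.55]
d = (I − A) x:
  d_1 = (+0.55)·800 + (-0.35)·975 = 98.75
  d_2 = (-0.35)·800 + (+0.55)·975 = 256.25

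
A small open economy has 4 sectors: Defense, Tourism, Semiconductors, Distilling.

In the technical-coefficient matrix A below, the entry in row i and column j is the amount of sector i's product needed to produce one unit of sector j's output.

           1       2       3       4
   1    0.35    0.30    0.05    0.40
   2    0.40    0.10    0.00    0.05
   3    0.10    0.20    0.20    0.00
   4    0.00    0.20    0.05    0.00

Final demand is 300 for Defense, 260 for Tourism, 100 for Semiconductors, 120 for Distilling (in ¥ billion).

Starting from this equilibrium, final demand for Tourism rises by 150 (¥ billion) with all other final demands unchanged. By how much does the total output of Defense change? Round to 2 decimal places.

I − A =
  [   0.65    -0.30    -0.05    -0.40]
  [  -0.40     0.90     0.00    -0.05]
  [  -0.10    -0.20     0.80     0.00]
  [   0.00    -0.20    -0.05     1.00]
Compute the cofactors C_ij = (−1)^(i+j)·(3×3 minor ij) of I−A; the adjugate is their transpose:
adj(I−A) = Cᵀ =
  [ 0.711500   0.318000   0.063250   0.300500]
  [ 0.320250   0.513000   0.029625   0.153750]
  [ 0.169000   0.168000   0.426500   0.076000]
  [ 0.072500   0.111000   0.027250   0.363500]
det(I−A) = Σ_j (I−A)_1j·C_1j = (0.65)(0.711500) + (-0.30)(0.320250) + (-0.05)(0.169000) + (-0.40)(0.072500) = 0.32895
(I − A)⁻¹ = adj(I−A) / det(I−A) ≈
  [   2.1629     0.9667     0.1923     0.9135]
  [   0.9736     1.5595     0.0901     0.4674]
  [   0.5138     0.5107     1.2965     0.2310]
  [   0.2204     0.3374     0.0828     1.1050]
Δx = (I − A)⁻¹ Δd with Δd having +150 in the Tourism component and 0 elsewhere.
So Δx_1 = L_12 · (+150), where L_12 = adj(I−A)_12 / det(I−A) = 0.318000 / 0.32895.
Δx_1 = 0.318000 × (+150) / 0.32895 = 47.70 / 0.32895 ≈ 145.01.

Δx_1 = 145.01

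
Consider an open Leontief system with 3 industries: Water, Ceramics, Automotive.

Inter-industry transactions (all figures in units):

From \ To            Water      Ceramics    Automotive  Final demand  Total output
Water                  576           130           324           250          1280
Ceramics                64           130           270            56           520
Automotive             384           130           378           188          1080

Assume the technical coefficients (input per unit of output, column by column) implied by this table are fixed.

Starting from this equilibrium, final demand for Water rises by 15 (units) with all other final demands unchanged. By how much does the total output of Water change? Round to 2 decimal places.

Technical coefficients a_ij = z_ij / X_j:
  a_WW = 576/1280 = 0.45, a_CW = 64/1280 = 0.05, a_AW = 384/1280 = 0.30
  a_WC = 130/520 = 0.25, a_CC = 130/520 = 0.25, a_AC = 130/520 = 0.25
  a_WA = 324/1080 = 0.30, a_CA = 270/1080 = 0.25, a_AA = 378/1080 = 0.35
I − A =
  [   0.55    -0.25    -0.30]
  [  -0.05     0.75    -0.25]
  [  -0.30    -0.25     0.65]
Cofactors of I−A, C_ij = (−1)^(i+j)·(minor ij) (rows/columns in the sector order above):
  C_11 = (0.75)(0.65) − (-0.25)(-0.25) = 0.4250
  C_12 = −[(-0.05)(0.65) − (-0.25)(-0.30)] = 0.1075
  C_13 = (-0.05)(-0.25) − (0.75)(-0.30) = 0.2375
  C_21 = −[(-0.25)(0.65) − (-0.30)(-0.25)] = 0.2375
  C_22 = (0.55)(0.65) − (-0.30)(-0.30) = 0.2675
  C_23 = −[(0.55)(-0.25) − (-0.25)(-0.30)] = 0.2125
  C_31 = (-0.25)(-0.25) − (-0.30)(0.75) = 0.2875
  C_32 = −[(0.55)(-0.25) − (-0.30)(-0.05)] = 0.1525
  C_33 = (0.55)(0.75) − (-0.25)(-0.05) = 0.4000
det(I−A) = Σ_j (I−A)_1j·C_1j = (0.55)(0.4250) + (-0.25)(0.1075) + (-0.30)(0.2375) = 0.135625
adj(I−A) = Cᵀ =
  [ 0.4250   0.2375   0.2875]
  [ 0.1075   0.2675   0.1525]
  [ 0.2375   0.2125   0.4000]
(I − A)⁻¹ = adj(I−A) / det(I−A) ≈
  [   3.1336     1.7512     2.1198]
  [   0.7926     1.9724     1.1244]
  [   1.7512     1.5668     2.9493]
Δx = (I − A)⁻¹ Δd with Δd having +15 in the Water component and 0 elsewhere.
So Δx_W = L_WW · (+15), where L_WW = adj(I−A)_WW / det(I−A) = 0.4250 / 0.135625.
Δx_W = 0.4250 × (+15) / 0.135625 = 6.375 / 0.135625 ≈ 47.00.

Δx_W = 47.00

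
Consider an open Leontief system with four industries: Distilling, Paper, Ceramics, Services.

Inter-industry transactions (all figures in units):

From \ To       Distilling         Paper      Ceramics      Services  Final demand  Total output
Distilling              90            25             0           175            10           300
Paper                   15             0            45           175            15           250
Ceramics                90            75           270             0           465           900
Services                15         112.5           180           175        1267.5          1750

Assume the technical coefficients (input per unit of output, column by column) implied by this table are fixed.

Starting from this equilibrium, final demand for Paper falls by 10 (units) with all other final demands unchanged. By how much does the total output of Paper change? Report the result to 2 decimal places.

Technical coefficients a_ij = z_ij / X_j:
  a_11 = 90/300 = 0.30, a_21 = 15/300 = 0.05, a_31 = 90/300 = 0.30, a_41 = 15/300 = 0.05
  a_12 = 25/250 = 0.10, a_22 = 0/250 = 0.00, a_32 = 75/250 = 0.30, a_42 = 112.5/250 = 0.45
  a_13 = 0/900 = 0.00, a_23 = 45/900 = 0.05, a_33 = 270/900 = 0.30, a_43 = 180/900 = 0.20
  a_14 = 175/1750 = 0.10, a_24 = 175/1750 = 0.10, a_34 = 0/1750 = 0.00, a_44 = 175/1750 = 0.10
I − A =
  [   0.70    -0.10     0.00    -0.10]
  [  -0.05     1.00    -0.05    -0.10]
  [  -0.30    -0.30     0.70     0.00]
  [  -0.05    -0.45    -0.20     0.90]
Compute the cofactors C_ij = (−1)^(i+j)·(3×3 minor ij) of I−A; the adjugate is their transpose:
adj(I−A) = Cᵀ =
  [ 0.57900   0.10050   0.02875   0.07550]
  [ 0.05450   0.43150   0.04625   0.05400]
  [ 0.27150   0.22800   0.58625   0.05550]
  [ 0.11975   0.27200   0.15500   0.47450]
det(I−A) = Σ_j (I−A)_1j·C_1j = (0.70)(0.57900) + (-0.10)(0.05450) + (0.00)(0.27150) + (-0.10)(0.11975) = 0.387875
(I − A)⁻¹ = adj(I−A) / det(I−A) ≈
  [   1.4927     0.2591     0.0741     0.1947]
  [   0.1405     1.1125     0.1192     0.1392]
  [   0.7000     0.5878     1.5114     0.1431]
  [   0.3087     0.7013     0.3996     1.2233]
Δx = (I − A)⁻¹ Δd with Δd having -10 in the Paper component and 0 elsewhere.
So Δx_2 = L_22 · (-10), where L_22 = adj(I−A)_22 / det(I−A) = 0.43150 / 0.387875.
Δx_2 = 0.43150 × (-10) / 0.387875 = -4.315 / 0.387875 ≈ -11.12.

Δx_2 = -11.12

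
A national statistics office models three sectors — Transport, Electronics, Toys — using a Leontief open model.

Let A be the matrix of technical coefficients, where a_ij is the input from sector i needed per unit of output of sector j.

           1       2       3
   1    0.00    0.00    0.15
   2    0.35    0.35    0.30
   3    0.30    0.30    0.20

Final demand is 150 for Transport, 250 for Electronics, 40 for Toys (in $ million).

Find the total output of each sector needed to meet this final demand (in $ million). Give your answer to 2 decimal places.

I − A =
  [   1.00     0.00    -0.15]
  [  -0.35     0.65    -0.30]
  [  -0.30    -0.30     0.80]
Cofactors of I−A, C_ij = (−1)^(i+j)·(minor ij) (rows/columns in the sector order above):
  C_11 = (0.65)(0.80) − (-0.30)(-0.30) = 0.4300
  C_12 = −[(-0.35)(0.80) − (-0.30)(-0.30)] = 0.3700
  C_13 = (-0.35)(-0.30) − (0.65)(-0.30) = 0.3000
  C_21 = −[(0.00)(0.80) − (-0.15)(-0.30)] = 0.0450
  C_22 = (1.00)(0.80) − (-0.15)(-0.30) = 0.7550
  C_23 = −[(1.00)(-0.30) − (0.00)(-0.30)] = 0.3000
  C_31 = (0.00)(-0.30) − (-0.15)(0.65) = 0.0975
  C_32 = −[(1.00)(-0.30) − (-0.15)(-0.35)] = 0.3525
  C_33 = (1.00)(0.65) − (0.00)(-0.35) = 0.6500
det(I−A) = Σ_j (I−A)_1j·C_1j = (1.00)(0.4300) + (0.00)(0.3700) + (-0.15)(0.3000) = 0.3850
adj(I−A) = Cᵀ =
  [ 0.4300   0.0450   0.0975]
  [ 0.3700   0.7550   0.3525]
  [ 0.3000   0.3000   0.6500]
(I − A)⁻¹ = adj(I−A) / det(I−A) ≈
  [   1.1169     0.1169     0.2532]
  [   0.9610     1.9610     0.9156]
  [   0.7792     0.7792     1.6883]
x = (I − A)⁻¹ d = adj(I−A)·d / det(I−A), with det(I−A) = 0.3850:
  x_1 = (0.4300·150 + 0.0450·250 + 0.0975·40) / 0.3850 = 79.65 / 0.3850 ≈ 206.88
  x_2 = (0.3700·150 + 0.7550·250 + 0.3525·40) / 0.3850 = 258.35 / 0.3850 ≈ 671.04
  x_3 = (0.3000·150 + 0.3000·250 + 0.6500·40) / 0.3850 = 146.00 / 0.3850 ≈ 379.22

x_1 = 206.88, x_2 = 671.04, x_3 = 379.22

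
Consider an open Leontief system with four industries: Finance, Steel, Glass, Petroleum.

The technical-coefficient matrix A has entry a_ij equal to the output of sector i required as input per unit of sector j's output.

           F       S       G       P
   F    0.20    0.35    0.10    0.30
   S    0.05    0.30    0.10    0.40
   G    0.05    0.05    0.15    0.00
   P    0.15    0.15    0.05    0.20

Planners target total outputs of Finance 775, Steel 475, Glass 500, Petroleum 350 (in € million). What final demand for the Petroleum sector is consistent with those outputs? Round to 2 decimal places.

I − A =
  [   0.80    -0.35    -0.10    -0.30]
  [  -0.05     0.70    -0.10    -0.40]
  [  -0.05    -0.05     0.85     0.00]
  [  -0.15    -0.15    -0.05     0.80]
d = (I − A) x:
  d_F = (+0.80)·775 + (-0.35)·475 + (-0.10)·500 + (-0.30)·350 = 298.75
  d_S = (-0.05)·775 + (+0.70)·475 + (-0.10)·500 + (-0.40)·350 = 103.75
  d_G = (-0.05)·775 + (-0.05)·475 + (+0.85)·500 + (+0.00)·350 = 362.50
  d_P = (-0.15)·775 + (-0.15)·475 + (-0.05)·500 + (+0.80)·350 = 67.50

d_P = 67.50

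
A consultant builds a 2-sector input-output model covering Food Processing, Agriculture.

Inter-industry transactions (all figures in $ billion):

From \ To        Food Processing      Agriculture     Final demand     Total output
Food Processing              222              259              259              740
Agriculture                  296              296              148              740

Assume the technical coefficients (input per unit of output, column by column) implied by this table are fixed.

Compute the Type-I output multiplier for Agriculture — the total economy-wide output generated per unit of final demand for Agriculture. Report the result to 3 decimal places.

m_2 = 3.750

Technical coefficients a_ij = z_ij / X_j:
  a_11 = 222/740 = 0.30, a_21 = 296/740 = 0.40
  a_12 = 259/740 = 0.35, a_22 = 296/740 = 0.40
I − A =
  [   0.70    -0.35]
  [  -0.40     0.60]
det(I−A) = (0.70)(0.60) − (-0.35)(-0.40) = 0.2800
adj(I−A) = [[0.60, 0.35], [0.40, 0.70]]
(I − A)⁻¹ = adj(I−A) / det(I−A) ≈
  [   2.1429     1.2500]
  [   1.4286     2.5000]
The output multiplier for sector j is the column-j sum of the Leontief inverse (I − A)⁻¹ = adj(I−A) / det(I−A).
Column 2 of adj(I−A): (0.35, 0.70); det(I−A) = 0.2800.
m_2 = (0.35 + 0.70) / 0.2800 = 1.05 / 0.2800 = 3.750.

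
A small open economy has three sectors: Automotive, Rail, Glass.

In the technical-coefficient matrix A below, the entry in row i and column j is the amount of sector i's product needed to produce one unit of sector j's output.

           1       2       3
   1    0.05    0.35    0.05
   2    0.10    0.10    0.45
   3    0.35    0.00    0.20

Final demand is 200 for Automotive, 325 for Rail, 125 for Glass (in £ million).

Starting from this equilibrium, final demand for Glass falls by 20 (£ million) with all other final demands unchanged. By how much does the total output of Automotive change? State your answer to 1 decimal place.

Δx_1 = -6.9

I − A =
  [   0.95    -0.35    -0.05]
  [  -0.10     0.90    -0.45]
  [  -0.35     0.00     0.80]
Cofactors of I−A, C_ij = (−1)^(i+j)·(minor ij) (rows/columns in the sector order above):
  C_11 = (0.90)(0.80) − (-0.45)(0.00) = 0.7200
  C_12 = −[(-0.10)(0.80) − (-0.45)(-0.35)] = 0.2375
  C_13 = (-0.10)(0.00) − (0.90)(-0.35) = 0.3150
  C_21 = −[(-0.35)(0.80) − (-0.05)(0.00)] = 0.2800
  C_22 = (0.95)(0.80) − (-0.05)(-0.35) = 0.7425
  C_23 = −[(0.95)(0.00) − (-0.35)(-0.35)] = 0.1225
  C_31 = (-0.35)(-0.45) − (-0.05)(0.90) = 0.2025
  C_32 = −[(0.95)(-0.45) − (-0.05)(-0.10)] = 0.4325
  C_33 = (0.95)(0.90) − (-0.35)(-0.10) = 0.8200
det(I−A) = Σ_j (I−A)_1j·C_1j = (0.95)(0.7200) + (-0.35)(0.2375) + (-0.05)(0.3150) = 0.585125
adj(I−A) = Cᵀ =
  [ 0.7200   0.2800   0.2025]
  [ 0.2375   0.7425   0.4325]
  [ 0.3150   0.1225   0.8200]
(I − A)⁻¹ = adj(I−A) / det(I−A) ≈
  [   1.2305     0.4785     0.3461]
  [   0.4059     1.2690     0.7392]
  [   0.5383     0.2094     1.4014]
Δx = (I − A)⁻¹ Δd with Δd having -20 in the Glass component and 0 elsewhere.
So Δx_1 = L_13 · (-20), where L_13 = adj(I−A)_13 / det(I−A) = 0.2025 / 0.585125.
Δx_1 = 0.2025 × (-20) / 0.585125 = -4.05 / 0.585125 ≈ -6.9.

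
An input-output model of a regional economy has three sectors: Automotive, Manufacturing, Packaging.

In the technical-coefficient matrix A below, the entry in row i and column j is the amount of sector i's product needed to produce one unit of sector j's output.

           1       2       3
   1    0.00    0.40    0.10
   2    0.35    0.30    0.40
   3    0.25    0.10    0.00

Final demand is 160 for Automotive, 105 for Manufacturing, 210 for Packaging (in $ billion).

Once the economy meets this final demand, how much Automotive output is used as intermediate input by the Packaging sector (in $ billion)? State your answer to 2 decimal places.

z_13 = 37.52

I − A =
  [   1.00    -0.40    -0.10]
  [  -0.35     0.70    -0.40]
  [  -0.25    -0.10     1.00]
Cofactors of I−A, C_ij = (−1)^(i+j)·(minor ij) (rows/columns in the sector order above):
  C_11 = (0.70)(1.00) − (-0.40)(-0.10) = 0.6600
  C_12 = −[(-0.35)(1.00) − (-0.40)(-0.25)] = 0.4500
  C_13 = (-0.35)(-0.10) − (0.70)(-0.25) = 0.2100
  C_21 = −[(-0.40)(1.00) − (-0.10)(-0.10)] = 0.4100
  C_22 = (1.00)(1.00) − (-0.10)(-0.25) = 0.9750
  C_23 = −[(1.00)(-0.10) − (-0.40)(-0.25)] = 0.2000
  C_31 = (-0.40)(-0.40) − (-0.10)(0.70) = 0.2300
  C_32 = −[(1.00)(-0.40) − (-0.10)(-0.35)] = 0.4350
  C_33 = (1.00)(0.70) − (-0.40)(-0.35) = 0.5600
det(I−A) = Σ_j (I−A)_1j·C_1j = (1.00)(0.6600) + (-0.40)(0.4500) + (-0.10)(0.2100) = 0.4590
adj(I−A) = Cᵀ =
  [ 0.6600   0.4100   0.2300]
  [ 0.4500   0.9750   0.4350]
  [ 0.2100   0.2000   0.5600]
(I − A)⁻¹ = adj(I−A) / det(I−A) ≈
  [   1.4379     0.8932     0.5011]
  [   0.9804     2.1242     0.9477]
  [   0.4575     0.4357     1.2200]
First solve x = (I − A)⁻¹ d = adj(I−A)·d / det(I−A); in particular x_3 = (0.2100·160 + 0.2000·105 + 0.5600·210) / 0.4590 = 172.20 / 0.4590 ≈ 375.1634.
Intermediate flow from 1 to 3: z_13 = a_13 · x_3 = 0.10 × 172.20 / 0.4590 = 17.22 / 0.4590 ≈ 37.52.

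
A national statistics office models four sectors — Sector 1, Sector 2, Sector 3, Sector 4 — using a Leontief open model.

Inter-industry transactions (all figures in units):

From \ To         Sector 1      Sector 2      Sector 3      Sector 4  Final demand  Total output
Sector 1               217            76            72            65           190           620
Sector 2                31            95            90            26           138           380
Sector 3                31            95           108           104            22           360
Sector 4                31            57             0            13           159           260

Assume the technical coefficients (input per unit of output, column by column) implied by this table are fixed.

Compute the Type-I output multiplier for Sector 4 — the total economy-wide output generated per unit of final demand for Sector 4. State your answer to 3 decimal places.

Technical coefficients a_ij = z_ij / X_j:
  a_11 = 217/620 = 0.35, a_21 = 31/620 = 0.05, a_31 = 31/620 = 0.05, a_41 = 31/620 = 0.05
  a_12 = 76/380 = 0.20, a_22 = 95/380 = 0.25, a_32 = 95/380 = 0.25, a_42 = 57/380 = 0.15
  a_13 = 72/360 = 0.20, a_23 = 90/360 = 0.25, a_33 = 108/360 = 0.30, a_43 = 0/360 = 0.00
  a_14 = 65/260 = 0.25, a_24 = 26/260 = 0.10, a_34 = 104/260 = 0.40, a_44 = 13/260 = 0.05
I − A =
  [   0.65    -0.20    -0.20    -0.25]
  [  -0.05     0.75    -0.25    -0.10]
  [  -0.05    -0.25     0.70    -0.40]
  [  -0.05    -0.15     0.00     0.95]
Compute the cofactors C_ij = (−1)^(i+j)·(3×3 minor ij) of I−A; the adjugate is their transpose:
adj(I−A) = Cᵀ =
  [ 0.413875   0.218750   0.196375   0.214625]
  [ 0.053625   0.410000   0.161750   0.125375]
  [ 0.066000   0.205625   0.431625   0.220750]
  [ 0.030250   0.076250   0.035875   0.281125]
det(I−A) = Σ_j (I−A)_1j·C_1j = (0.65)(0.413875) + (-0.20)(0.053625) + (-0.20)(0.066000) + (-0.25)(0.030250) = 0.23753125
(I − A)⁻¹ = adj(I−A) / det(I−A) ≈
  [   1.7424     0.9209     0.8267     0.9036]
  [   0.2258     1.7261     0.6810     0.5278]
  [   0.2779     0.8657     1.8171     0.9294]
  [   0.1274     0.3210     0.1510     1.1835]
The output multiplier for sector j is the column-j sum of the Leontief inverse (I − A)⁻¹ = adj(I−A) / det(I−A).
Column 4 of adj(I−A): (0.214625, 0.125375, 0.220750, 0.281125); det(I−A) = 0.23753125.
m_4 = (0.214625 + 0.125375 + 0.220750 + 0.281125) / 0.23753125 = 0.841875 / 0.23753125 ≈ 3.544.

m_4 = 3.544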